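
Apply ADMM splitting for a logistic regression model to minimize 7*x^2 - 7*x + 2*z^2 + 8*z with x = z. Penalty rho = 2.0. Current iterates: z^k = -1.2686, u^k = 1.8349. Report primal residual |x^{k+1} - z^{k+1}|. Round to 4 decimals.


ADMM iteration with rho = 2.0, z^k = -1.2686, u^k = 1.8349
Step 1: x-update.
Minimize 7*x^2 - 7*x + (2.0/2)*(x + 1.2686 + 1.8349)^2
FOC: (2*7 + 2.0)*x = 7 + 2.0*(-1.2686 - 1.8349)
x^{k+1} = 0.0496
Step 2: z-update.
Minimize 2*z^2 + 8*z + (2.0/2)*(0.0496 - z + 1.8349)^2
FOC: (2*2 + 2.0)*z = -8 + 2.0*(0.0496 + 1.8349)
z^{k+1} = -0.7052
Step 3: u-update.
u^{k+1} = 1.8349 + 0.0496 + 0.7052 = 2.5896
Step 4: Primal residual = |0.0496 + 0.7052| = 0.7547


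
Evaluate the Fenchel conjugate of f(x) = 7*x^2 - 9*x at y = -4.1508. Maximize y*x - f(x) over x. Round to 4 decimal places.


f*(y) = sup_x {y*x - a*x^2 - b*x} = sup_x {(y-b)*x - a*x^2}
FOC: (y - b) - 2a*x = 0 => x* = (y - b)/(2a)
x* = (-4.1508 + 9)/(2*7) = 0.3464
f*(-4.1508) = (y-b)^2/(4a) = (-4.1508 + 9)^2/(4*7)
= 23.5147/28 = 0.8398


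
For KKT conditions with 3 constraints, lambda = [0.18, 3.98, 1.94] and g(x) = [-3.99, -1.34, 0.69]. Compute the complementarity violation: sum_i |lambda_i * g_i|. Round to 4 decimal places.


KKT complementary slackness check:
lambda_1 * g_1 = 0.18 * -3.99 = -0.7182
lambda_2 * g_2 = 3.98 * -1.34 = -5.3332
lambda_3 * g_3 = 1.94 * 0.69 = 1.3386
Total violation = 0.7182 + 5.3332 + 1.3386 = 7.39


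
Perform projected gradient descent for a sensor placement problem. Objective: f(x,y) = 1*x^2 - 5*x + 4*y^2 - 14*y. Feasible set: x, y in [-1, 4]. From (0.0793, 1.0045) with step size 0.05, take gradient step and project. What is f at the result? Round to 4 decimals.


Step 1: Compute gradient at (0.0793, 1.0045).
grad_x = 2*1*0.0793 - 5 = -4.8414
grad_y = 2*4*1.0045 - 14 = -5.964
Step 2: Gradient step.
x_raw = 0.0793 - 0.05*-4.8414 = 0.3214
y_raw = 1.0045 - 0.05*-5.964 = 1.3027
Step 3: Project onto [-1, 4].
x_proj = clip(0.3214) = 0.3214
y_proj = clip(1.3027) = 1.3027
Step 4: Evaluate f.
f(0.3214, 1.3027) = -12.9533


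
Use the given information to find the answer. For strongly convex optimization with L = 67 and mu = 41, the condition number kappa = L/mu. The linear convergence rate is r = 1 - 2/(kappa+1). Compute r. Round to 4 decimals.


Step 1: Compute the condition number.
kappa = L/mu = 67/41 = 1.6341
Step 2: Compute the convergence rate.
r = 1 - 2/(kappa + 1) = 1 - 2*mu/(L + mu) = (L - mu)/(L + mu) = 26/108 = 0.2407


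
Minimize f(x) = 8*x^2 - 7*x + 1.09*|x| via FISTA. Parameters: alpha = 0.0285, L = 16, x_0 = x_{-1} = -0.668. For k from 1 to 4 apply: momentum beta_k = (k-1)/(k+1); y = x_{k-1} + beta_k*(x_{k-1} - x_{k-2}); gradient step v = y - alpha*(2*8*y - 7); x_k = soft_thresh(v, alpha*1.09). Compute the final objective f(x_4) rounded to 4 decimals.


FISTA on f(x) = 8*x^2 - 7*x + 1.09*|x|
L = 16, alpha = 0.0285
Iteration 1: beta = 0.0, y = -0.668 + 0.0*(-0.668 + 0.668) = -0.668
  grad(y) = -17.688, v = y - alpha*grad = -0.1639
  prox(v) = soft_thresh(-0.1639, 0.0311) = -0.1328
Iteration 2: beta = 0.3333, y = -0.1328 + 0.3333*(-0.1328 + 0.668) = 0.0456
  grad(y) = -6.271, v = y - alpha*grad = 0.2243
  prox(v) = soft_thresh(0.2243, 0.0311) = 0.1932
Iteration 3: beta = 0.5, y = 0.1932 + 0.5*(0.1932 + 0.1328) = 0.3562
  grad(y) = -1.3001, v = y - alpha*grad = 0.3933
  prox(v) = soft_thresh(0.3933, 0.0311) = 0.3622
Iteration 4: beta = 0.6, y = 0.3622 + 0.6*(0.3622 - 0.1932) = 0.4636
  grad(y) = 0.4182, v = y - alpha*grad = 0.4517
  prox(v) = soft_thresh(0.4517, 0.0311) = 0.4207
f(x_4) = 8*0.4207^2 - 7*0.4207 + 1.09*|0.4207| = -1.0705


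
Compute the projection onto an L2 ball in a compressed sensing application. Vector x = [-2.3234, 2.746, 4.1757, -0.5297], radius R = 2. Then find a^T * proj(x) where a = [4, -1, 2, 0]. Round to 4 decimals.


Step 1: Compute ||x|| (intermediates to 6 decimals).
||x|| = sqrt((-2.3234)^2 + 2.746^2 + 4.1757^2 + (-0.5297)^2) = 5.536764
Step 2: Project.
Since ||x|| > R, scale = R/||x|| = 2/5.536764 = 0.361222, proj(x) = scale * x
proj(x) = [-0.839263, 0.991916, 1.508355, -0.191339]
Step 3: Dot product.
a^T * proj(x) = 4*(-0.839263) - 1*0.991916 + 2*1.508355 + 0*(-0.191339) = -1.3323


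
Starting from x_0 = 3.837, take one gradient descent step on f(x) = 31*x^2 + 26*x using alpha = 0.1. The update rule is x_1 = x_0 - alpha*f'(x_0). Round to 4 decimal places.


We compute the gradient at x_0 and apply the update.
f'(x) = 62*x + 26
f'(3.837) = 62*3.837 + 26 = 263.894
x_1 = 3.837 - 0.1*263.894 = -22.5524


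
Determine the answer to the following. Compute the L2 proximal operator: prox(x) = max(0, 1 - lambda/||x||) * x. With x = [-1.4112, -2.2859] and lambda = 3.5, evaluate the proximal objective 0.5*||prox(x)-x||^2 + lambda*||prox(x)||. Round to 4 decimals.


Step 1: Compute ||x||.
||x|| = 2.6864
Step 2: Compute scaling factor.
scale = max(0, 1 - 3.5/2.6864) = 0.0
Step 3: prox(x) = [-0.0, -0.0]
||prox(x)|| = 0.0
Step 4: Proximal objective.
0.5*||prox-x||^2 = 3.6084
lambda*||prox|| = 0.0
Total = 3.6084


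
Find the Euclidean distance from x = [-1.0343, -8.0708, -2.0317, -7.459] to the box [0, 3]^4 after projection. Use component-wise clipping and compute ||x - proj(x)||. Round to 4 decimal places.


Project each component onto [0, 3].
clip(-1.0343) = 0.0, clip(-8.0708) = 0.0, clip(-2.0317) = 0.0, clip(-7.459) = 0.0
Projection = [0.0, 0.0, 0.0, 0.0]
Squared diffs: [1.0698, 65.1378, 4.1278, 55.6367]
Distance = sqrt(125.9721) = 11.2237


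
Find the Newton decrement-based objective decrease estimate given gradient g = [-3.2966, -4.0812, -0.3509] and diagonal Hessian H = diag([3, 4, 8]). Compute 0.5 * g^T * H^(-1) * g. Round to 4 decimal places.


Step 1: H is diagonal, so H^(-1) * g = [-1.0989, -1.0203, -0.0439].
Step 2: g^T H^(-1) g = sum_i g_i^2 / H_ii
  = (-3.2966)^2/3 + (-4.0812)^2/4 + (-0.3509)^2/8
  = 3.6225 + 4.164 + 0.0154 = 7.802
Step 3: Objective decrease = 0.5 * g^T H^(-1) g = 3.901


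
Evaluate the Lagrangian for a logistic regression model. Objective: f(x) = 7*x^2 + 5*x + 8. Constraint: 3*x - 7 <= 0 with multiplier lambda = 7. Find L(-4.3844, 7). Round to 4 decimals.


Step 1: Evaluate f(x).
f(-4.3844) = 7*(-4.3844)^2 + 5*(-4.3844) + 8 = 120.6387
Step 2: Evaluate g(x).
g(-4.3844) = 3*-4.3844 - 7 = -20.1532
Step 3: Compute Lagrangian.
L = 120.6387 + 7*-20.1532 = -20.4337


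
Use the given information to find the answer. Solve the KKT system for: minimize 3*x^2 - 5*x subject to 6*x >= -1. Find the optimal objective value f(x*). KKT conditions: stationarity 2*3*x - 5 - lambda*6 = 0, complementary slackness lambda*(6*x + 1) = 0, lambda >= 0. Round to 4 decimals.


Step 1: Try lambda = 0 (constraint inactive).
Stationarity: 2*3*x - 5 = 0
x* = 5/(2*3) = 5/6 = 0.8333 (rounded; the exact value 5/6 is used below)
Check constraint: 6*0.8333 = 4.9998 >= -1 -- satisfied.
Step 2: Compute optimal value.
f(x*) = 3*(5/6)^2 - 5*(5/6) = -2.0833


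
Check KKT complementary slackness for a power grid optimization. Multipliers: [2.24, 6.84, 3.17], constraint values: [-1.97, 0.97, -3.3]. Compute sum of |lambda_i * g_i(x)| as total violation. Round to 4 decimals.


KKT complementary slackness check:
lambda_1 * g_1 = 2.24 * -1.97 = -4.4128
lambda_2 * g_2 = 6.84 * 0.97 = 6.6348
lambda_3 * g_3 = 3.17 * -3.3 = -10.461
Total violation = 4.4128 + 6.6348 + 10.461 = 21.5086


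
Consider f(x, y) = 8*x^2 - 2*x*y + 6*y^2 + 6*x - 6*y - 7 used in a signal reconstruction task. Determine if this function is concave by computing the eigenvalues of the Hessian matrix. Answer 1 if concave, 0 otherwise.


The Hessian of f(x,y) = 8*x^2 - 2*x*y + 6*y^2 + 6*x - 6*y - 7 is:
H = [[16, -2], [-2, 12]]
Trace = 16 + 12 = 28
Determinant = 16*12 - (-2)^2 = 188
Discriminant = (28)^2 - 4*188 = 32.0
Eigenvalues: lambda_1 = 11.1716, lambda_2 = 16.8284
The function is not concave.

0


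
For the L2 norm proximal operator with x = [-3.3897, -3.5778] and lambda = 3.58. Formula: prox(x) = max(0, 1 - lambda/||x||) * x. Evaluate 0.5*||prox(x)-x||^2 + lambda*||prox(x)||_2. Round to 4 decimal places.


Step 1: Compute ||x||.
||x|| = 4.9286
Step 2: Compute scaling factor.
scale = max(0, 1 - 3.58/4.9286) = 0.2736
Step 3: prox(x) = [-0.9275, -0.979]
||prox(x)|| = 1.3486
Step 4: Proximal objective.
0.5*||prox-x||^2 = 6.4082
lambda*||prox|| = 4.828
Total = 11.2361


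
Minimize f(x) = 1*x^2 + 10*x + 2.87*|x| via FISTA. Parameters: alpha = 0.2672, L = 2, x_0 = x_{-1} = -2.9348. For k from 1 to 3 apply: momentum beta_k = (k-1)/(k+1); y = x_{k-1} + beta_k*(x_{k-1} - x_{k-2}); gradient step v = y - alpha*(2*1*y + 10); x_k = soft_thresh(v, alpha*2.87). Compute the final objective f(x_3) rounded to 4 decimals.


FISTA on f(x) = 1*x^2 + 10*x + 2.87*|x|
L = 2, alpha = 0.2672
Iteration 1: beta = 0.0, y = -2.9348 + 0.0*(-2.9348 + 2.9348) = -2.9348
  grad(y) = 4.1304, v = y - alpha*grad = -4.0384
  prox(v) = soft_thresh(-4.0384, 0.7669) = -3.2716
Iteration 2: beta = 0.3333, y = -3.2716 + 0.3333*(-3.2716 + 2.9348) = -3.3838
  grad(y) = 3.2323, v = y - alpha*grad = -4.2475
  prox(v) = soft_thresh(-4.2475, 0.7669) = -3.4807
Iteration 3: beta = 0.5, y = -3.4807 + 0.5*(-3.4807 + 3.2716) = -3.5852
  grad(y) = 2.8296, v = y - alpha*grad = -4.3413
  prox(v) = soft_thresh(-4.3413, 0.7669) = -3.5744
f(x_3) = 1*(-3.5744)^2 + 10*(-3.5744) + 2.87*|-3.5744| = -12.7091


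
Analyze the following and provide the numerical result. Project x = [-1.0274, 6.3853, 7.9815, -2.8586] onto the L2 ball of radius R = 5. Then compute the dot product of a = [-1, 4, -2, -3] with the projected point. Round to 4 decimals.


Step 1: Compute ||x|| (intermediates to 6 decimals).
||x|| = sqrt((-1.0274)^2 + 6.3853^2 + 7.9815^2 + (-2.8586)^2) = 10.663186
Step 2: Project.
Since ||x|| > R, scale = R/||x|| = 5/10.663186 = 0.468903, proj(x) = scale * x
proj(x) = [-0.481751, 2.994086, 3.742549, -1.340406]
Step 3: Dot product.
a^T * proj(x) = -1*(-0.481751) + 4*2.994086 - 2*3.742549 - 3*(-1.340406) = 8.9942


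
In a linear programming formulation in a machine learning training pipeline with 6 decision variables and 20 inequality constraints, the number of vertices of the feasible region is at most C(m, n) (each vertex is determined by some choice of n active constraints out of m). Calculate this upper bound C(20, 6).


Each vertex corresponds to some choice of n active constraints out of m, so the number of vertices is at most C(m, n) = m! / (n!(m-n)!).
m = 20, n = 6
Numerator: 20 * 19 * 18 * 17 * 16 * 15
Denominator: 6! = 720
C(20, 6) = 38760


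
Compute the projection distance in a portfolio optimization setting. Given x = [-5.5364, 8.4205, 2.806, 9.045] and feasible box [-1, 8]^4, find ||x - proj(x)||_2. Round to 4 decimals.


Project each component onto [-1, 8].
clip(-5.5364) = -1.0, clip(8.4205) = 8.0, clip(2.806) = 2.806, clip(9.045) = 8.0
Projection = [-1.0, 8.0, 2.806, 8.0]
Squared diffs: [20.5789, 0.1768, 0.0, 1.092]
Distance = sqrt(21.8477) = 4.6742


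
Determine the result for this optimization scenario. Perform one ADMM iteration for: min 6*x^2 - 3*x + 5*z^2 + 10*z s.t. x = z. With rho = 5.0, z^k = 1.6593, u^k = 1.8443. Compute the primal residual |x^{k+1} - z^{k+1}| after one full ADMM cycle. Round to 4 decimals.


ADMM iteration with rho = 5.0, z^k = 1.6593, u^k = 1.8443
Step 1: x-update.
Minimize 6*x^2 - 3*x + (5.0/2)*(x - 1.6593 + 1.8443)^2
FOC: (2*6 + 5.0)*x = 3 + 5.0*(1.6593 - 1.8443)
x^{k+1} = 0.1221
Step 2: z-update.
Minimize 5*z^2 + 10*z + (5.0/2)*(0.1221 - z + 1.8443)^2
FOC: (2*5 + 5.0)*z = -10 + 5.0*(0.1221 + 1.8443)
z^{k+1} = -0.0112
Step 3: u-update.
u^{k+1} = 1.8443 + 0.1221 + 0.0112 = 1.9776
Step 4: Primal residual = |0.1221 + 0.0112| = 0.1333


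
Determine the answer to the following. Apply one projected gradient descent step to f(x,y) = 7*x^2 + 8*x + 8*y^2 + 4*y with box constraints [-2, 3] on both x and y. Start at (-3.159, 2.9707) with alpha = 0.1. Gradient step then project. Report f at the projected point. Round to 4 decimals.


Step 1: Compute gradient at (-3.159, 2.9707).
grad_x = 2*7*-3.159 + 8 = -36.226
grad_y = 2*8*2.9707 + 4 = 51.5312
Step 2: Gradient step.
x_raw = -3.159 - 0.1*-36.226 = 0.4636
y_raw = 2.9707 - 0.1*51.5312 = -2.1824
Step 3: Project onto [-2, 3].
x_proj = clip(0.4636) = 0.4636
y_proj = clip(-2.1824) = -2.0
Step 4: Evaluate f.
f(0.4636, -2.0) = 29.2133


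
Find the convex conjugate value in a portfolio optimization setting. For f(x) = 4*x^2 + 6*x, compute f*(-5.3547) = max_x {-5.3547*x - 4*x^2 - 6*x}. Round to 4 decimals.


f*(y) = sup_x {y*x - a*x^2 - b*x} = sup_x {(y-b)*x - a*x^2}
FOC: (y - b) - 2a*x = 0 => x* = (y - b)/(2a)
x* = (-5.3547 - 6)/(2*4) = -1.4193
f*(-5.3547) = (y-b)^2/(4a) = (-5.3547 - 6)^2/(4*4)
= 128.9292/16 = 8.0581


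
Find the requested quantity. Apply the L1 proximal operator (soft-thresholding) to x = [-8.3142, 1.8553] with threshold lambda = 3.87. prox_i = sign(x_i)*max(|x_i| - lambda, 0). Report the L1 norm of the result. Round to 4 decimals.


Soft-thresholding with lambda = 3.87:
prox(-8.3142) = sign(-8.3142)*max(|-8.3142| - 3.87, 0) = -4.4442
prox(1.8553) = sign(1.8553)*max(|1.8553| - 3.87, 0) = 0.0
prox(x) = [-4.4442, 0.0]
||prox(x)||_1 = 4.4442 + 0.0 = 4.4442


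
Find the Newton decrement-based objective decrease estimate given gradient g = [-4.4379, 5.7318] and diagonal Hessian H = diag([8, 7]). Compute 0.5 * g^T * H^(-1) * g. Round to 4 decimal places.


Step 1: H is diagonal, so H^(-1) * g = [-0.5547, 0.8188].
Step 2: g^T H^(-1) g = sum_i g_i^2 / H_ii
  = (-4.4379)^2/8 + (5.7318)^2/7
  = 2.4619 + 4.6934 = 7.1552
Step 3: Objective decrease = 0.5 * g^T H^(-1) g = 3.5776


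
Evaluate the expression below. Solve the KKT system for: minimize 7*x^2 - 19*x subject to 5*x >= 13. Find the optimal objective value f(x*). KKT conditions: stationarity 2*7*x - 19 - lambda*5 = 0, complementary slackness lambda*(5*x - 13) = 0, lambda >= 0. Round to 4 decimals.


Step 1: Try lambda = 0 (constraint inactive).
x_unc = 19/(2*7) = 1.3571
Check: 5*1.3571 = 6.7855 < 13 -- violated!
Step 2: Constraint must be active: 5*x = 13
x* = 13/5 = 2.6
lambda = (2*7*2.6 - 19)/5 = 3.48
Step 3: Compute optimal value.
f(x*) = 7*2.6^2 - 19*2.6 = -2.08


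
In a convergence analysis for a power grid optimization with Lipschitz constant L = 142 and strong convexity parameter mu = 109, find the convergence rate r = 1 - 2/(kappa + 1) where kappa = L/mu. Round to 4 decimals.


Step 1: Compute the condition number.
kappa = L/mu = 142/109 = 1.3028
Step 2: Compute the convergence rate.
r = 1 - 2/(kappa + 1) = 1 - 2*mu/(L + mu) = (L - mu)/(L + mu) = 33/251 = 0.1315


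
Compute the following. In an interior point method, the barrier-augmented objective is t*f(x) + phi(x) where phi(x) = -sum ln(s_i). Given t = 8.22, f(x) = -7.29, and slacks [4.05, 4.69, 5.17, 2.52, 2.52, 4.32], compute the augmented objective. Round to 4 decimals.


Step 1: Compute log-barrier.
ln values: [1.3987, 1.5454, 1.6429, 0.9243, 0.9243, 1.4633]
phi = -(1.3987 + 1.5454 + 1.6429 + 0.9243 + 0.9243 + 1.4633) = -7.8988
Step 2: Compute augmented objective.
t*f(x) = 8.22*-7.29 = -59.9238
Total = -59.9238 - 7.8988 = -67.8226


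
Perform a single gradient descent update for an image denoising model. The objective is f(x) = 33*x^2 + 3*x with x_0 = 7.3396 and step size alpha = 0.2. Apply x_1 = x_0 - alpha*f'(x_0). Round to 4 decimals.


We compute the gradient at x_0 and apply the update.
f'(x) = 66*x + 3
f'(7.3396) = 66*7.3396 + 3 = 487.4136
x_1 = 7.3396 - 0.2*487.4136 = -90.1431


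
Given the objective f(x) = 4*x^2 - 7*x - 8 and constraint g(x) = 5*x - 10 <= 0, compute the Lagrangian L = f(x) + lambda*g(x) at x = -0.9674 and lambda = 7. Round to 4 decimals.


Step 1: Evaluate f(x).
f(-0.9674) = 4*(-0.9674)^2 - 7*(-0.9674) - 8 = 2.5153
Step 2: Evaluate g(x).
g(-0.9674) = 5*-0.9674 - 10 = -14.837
Step 3: Compute Lagrangian.
L = 2.5153 + 7*-14.837 = -101.3437


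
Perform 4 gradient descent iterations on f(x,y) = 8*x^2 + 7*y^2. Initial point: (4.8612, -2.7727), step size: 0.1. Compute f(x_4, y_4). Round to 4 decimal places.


Gradient descent on f(x,y) = 8*x^2 + 7*y^2.
Starting point: (4.8612, -2.7727), alpha = 0.1
Step 1: grad_x = 2*8*4.8612 = 77.7792, grad_y = 2*7*-2.7727 = -38.8178
  x_1 = 4.8612 - 0.1*77.7792 = -2.9167
  y_1 = -2.7727 - 0.1*-38.8178 = 1.1091
Step 2: grad_x = 2*8*-2.9167 = -46.6675, grad_y = 2*7*1.1091 = 15.5271
  x_2 = -2.9167 - 0.1*-46.6675 = 1.75
  y_2 = 1.1091 - 0.1*15.5271 = -0.4436
Step 3: grad_x = 2*8*1.75 = 28.0005, grad_y = 2*7*-0.4436 = -6.2108
  x_3 = 1.75 - 0.1*28.0005 = -1.05
  y_3 = -0.4436 - 0.1*-6.2108 = 0.1775
Step 4: grad_x = 2*8*-1.05 = -16.8003, grad_y = 2*7*0.1775 = 2.4843
  x_4 = -1.05 - 0.1*-16.8003 = 0.63
  y_4 = 0.1775 - 0.1*2.4843 = -0.071
f(0.63, -0.071) = 8*0.63^2 + 7*(-0.071)^2 = 3.2106


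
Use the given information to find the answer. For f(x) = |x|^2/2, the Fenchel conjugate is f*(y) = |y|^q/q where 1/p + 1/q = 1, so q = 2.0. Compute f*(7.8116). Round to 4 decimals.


The conjugate exponent q satisfies 1/p + 1/q = 1.
p = 2, so q = 2/(2 - 1) = 2.0
|y|^q = 7.8116^2.0 = 61.0211
f*(7.8116) = 61.0211 / 2.0 = 30.5105


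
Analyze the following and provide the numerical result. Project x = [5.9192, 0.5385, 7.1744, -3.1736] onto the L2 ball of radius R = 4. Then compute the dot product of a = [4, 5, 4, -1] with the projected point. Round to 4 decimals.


Step 1: Compute ||x|| (intermediates to 6 decimals).
||x|| = sqrt(5.9192^2 + 0.5385^2 + 7.1744^2 + (-3.1736)^2) = 9.84229
Step 2: Project.
Since ||x|| > R, scale = R/||x|| = 4/9.84229 = 0.406409, proj(x) = scale * x
proj(x) = [2.405616, 0.218851, 2.915741, -1.28978]
Step 3: Dot product.
a^T * proj(x) = 4*2.405616 + 5*0.218851 + 4*2.915741 - 1*(-1.28978) = 23.6695


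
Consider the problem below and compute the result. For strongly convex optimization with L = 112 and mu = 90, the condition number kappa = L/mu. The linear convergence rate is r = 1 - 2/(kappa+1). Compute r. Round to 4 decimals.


Step 1: Compute the condition number.
kappa = L/mu = 112/90 = 1.2444
Step 2: Compute the convergence rate.
r = 1 - 2/(kappa + 1) = 1 - 2*mu/(L + mu) = (L - mu)/(L + mu) = 22/202 = 0.1089


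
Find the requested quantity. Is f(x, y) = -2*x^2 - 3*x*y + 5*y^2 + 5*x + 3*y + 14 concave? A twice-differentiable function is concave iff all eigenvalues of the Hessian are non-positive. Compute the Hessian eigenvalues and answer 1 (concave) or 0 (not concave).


The Hessian of f(x,y) = -2*x^2 - 3*x*y + 5*y^2 + 5*x + 3*y + 14 is:
H = [[-4, -3], [-3, 10]]
Trace = -4 + 10 = 6
Determinant = -4*10 - (-3)^2 = -49
Discriminant = (6)^2 - 4*-49 = 232.0
Eigenvalues: lambda_1 = -4.6158, lambda_2 = 10.6158
The function is not concave.

0


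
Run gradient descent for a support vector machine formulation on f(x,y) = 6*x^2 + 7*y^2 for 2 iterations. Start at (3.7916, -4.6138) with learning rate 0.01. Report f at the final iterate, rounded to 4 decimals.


Gradient descent on f(x,y) = 6*x^2 + 7*y^2.
Starting point: (3.7916, -4.6138), alpha = 0.01
Step 1: grad_x = 2*6*3.7916 = 45.4992, grad_y = 2*7*-4.6138 = -64.5932
  x_1 = 3.7916 - 0.01*45.4992 = 3.3366
  y_1 = -4.6138 - 0.01*-64.5932 = -3.9679
Step 2: grad_x = 2*6*3.3366 = 40.0393, grad_y = 2*7*-3.9679 = -55.5502
  x_2 = 3.3366 - 0.01*40.0393 = 2.9362
  y_2 = -3.9679 - 0.01*-55.5502 = -3.4124
f(2.9362, -3.4124) = 6*2.9362^2 + 7*(-3.4124)^2 = 133.2379


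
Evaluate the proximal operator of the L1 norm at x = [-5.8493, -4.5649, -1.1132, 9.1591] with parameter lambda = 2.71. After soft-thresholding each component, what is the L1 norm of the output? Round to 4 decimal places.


Soft-thresholding with lambda = 2.71:
prox(-5.8493) = sign(-5.8493)*max(|-5.8493| - 2.71, 0) = -3.1393
prox(-4.5649) = sign(-4.5649)*max(|-4.5649| - 2.71, 0) = -1.8549
prox(-1.1132) = sign(-1.1132)*max(|-1.1132| - 2.71, 0) = 0.0
prox(9.1591) = sign(9.1591)*max(|9.1591| - 2.71, 0) = 6.4491
prox(x) = [-3.1393, -1.8549, 0.0, 6.4491]
||prox(x)||_1 = 3.1393 + 1.8549 + 0.0 + 6.4491 = 11.4433


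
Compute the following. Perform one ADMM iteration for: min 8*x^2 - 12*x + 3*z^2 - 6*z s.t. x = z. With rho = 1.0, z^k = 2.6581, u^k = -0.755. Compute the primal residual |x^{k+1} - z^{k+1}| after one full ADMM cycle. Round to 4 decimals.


ADMM iteration with rho = 1.0, z^k = 2.6581, u^k = -0.755
Step 1: x-update.
Minimize 8*x^2 - 12*x + (1.0/2)*(x - 2.6581 - 0.755)^2
FOC: (2*8 + 1.0)*x = 12 + 1.0*(2.6581 + 0.755)
x^{k+1} = 0.9067
Step 2: z-update.
Minimize 3*z^2 - 6*z + (1.0/2)*(0.9067 - z - 0.755)^2
FOC: (2*3 + 1.0)*z = 6 + 1.0*(0.9067 - 0.755)
z^{k+1} = 0.8788
Step 3: u-update.
u^{k+1} = -0.755 + 0.9067 - 0.8788 = -0.7272
Step 4: Primal residual = |0.9067 - 0.8788| = 0.0278


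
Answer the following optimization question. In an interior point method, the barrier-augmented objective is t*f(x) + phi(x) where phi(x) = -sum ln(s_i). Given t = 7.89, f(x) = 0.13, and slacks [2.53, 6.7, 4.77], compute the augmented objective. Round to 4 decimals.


Step 1: Compute log-barrier.
ln values: [0.9282, 1.9021, 1.5623]
phi = -(0.9282 + 1.9021 + 1.5623) = -4.3927
Step 2: Compute augmented objective.
t*f(x) = 7.89*0.13 = 1.0257
Total = 1.0257 - 4.3927 = -3.367


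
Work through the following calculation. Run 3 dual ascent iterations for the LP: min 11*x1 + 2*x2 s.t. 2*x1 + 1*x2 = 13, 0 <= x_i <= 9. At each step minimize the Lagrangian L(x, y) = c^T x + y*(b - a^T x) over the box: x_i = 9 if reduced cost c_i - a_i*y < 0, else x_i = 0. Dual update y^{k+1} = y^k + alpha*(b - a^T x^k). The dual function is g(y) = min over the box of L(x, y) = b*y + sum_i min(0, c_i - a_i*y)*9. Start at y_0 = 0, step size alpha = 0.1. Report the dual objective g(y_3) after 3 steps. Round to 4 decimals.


Dual ascent for LP: min 11*x1 + 2*x2, 2*x1 + 1*x2 = 13, 0 <= x_i <= 9
Step 1: y^k = 0.0, reduced costs: (11.0, 2.0)
  x^k = (0.0, 0.0), subgradient = b - a^T x = 13.0
  y^{k+1} = 0.0 + 0.1*13.0 = 1.3
Step 2: y^k = 1.3, reduced costs: (8.4, 0.7)
  x^k = (0.0, 0.0), subgradient = b - a^T x = 13.0
  y^{k+1} = 1.3 + 0.1*13.0 = 2.6
Step 3: y^k = 2.6, reduced costs: (5.8, -0.6)
  x^k = (0.0, 9.0), subgradient = b - a^T x = 4.0
  y^{k+1} = 2.6 + 0.1*4.0 = 3.0
Dual objective at y_3 = 3.0: reduced costs (5.0, -1.0), box minimizer x = (0.0, 9.0)
g(y_3) = b*y + (c1 - a1*y)*x1 + (c2 - a2*y)*x2 = 13*3.0 + 5.0*0.0 + (-1.0)*9.0 = 39.0 + 0.0 - 9.0 = 30.0


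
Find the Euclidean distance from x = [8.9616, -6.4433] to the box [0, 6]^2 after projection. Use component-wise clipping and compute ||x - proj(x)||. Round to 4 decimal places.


Project each component onto [0, 6].
clip(8.9616) = 6.0, clip(-6.4433) = 0.0
Projection = [6.0, 0.0]
Squared diffs: [8.7711, 41.5161]
Distance = sqrt(50.2872) = 7.0913


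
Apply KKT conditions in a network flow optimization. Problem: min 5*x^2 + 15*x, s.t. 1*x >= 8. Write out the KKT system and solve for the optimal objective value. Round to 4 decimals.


Step 1: Try lambda = 0 (constraint inactive).
x_unc = -15/(2*5) = -1.5
Check: 1*-1.5 = -1.5 < 8 -- violated!
Step 2: Constraint must be active: 1*x = 8
x* = 8/1 = 8.0
lambda = (2*5*8.0 + 15)/1 = 95.0
Step 3: Compute optimal value.
f(x*) = 5*8.0^2 + 15*8.0 = 440.0


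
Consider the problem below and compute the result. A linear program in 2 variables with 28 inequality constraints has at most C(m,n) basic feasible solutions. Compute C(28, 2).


Each vertex corresponds to some choice of n active constraints out of m, so the number of vertices is at most C(m, n) = m! / (n!(m-n)!).
m = 28, n = 2
Numerator: 28 * 27
Denominator: 2! = 2
C(28, 2) = 378


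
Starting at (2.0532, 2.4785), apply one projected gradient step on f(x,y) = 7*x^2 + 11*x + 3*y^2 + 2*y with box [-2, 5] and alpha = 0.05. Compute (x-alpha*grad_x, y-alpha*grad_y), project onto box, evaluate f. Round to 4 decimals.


Step 1: Compute gradient at (2.0532, 2.4785).
grad_x = 2*7*2.0532 + 11 = 39.7448
grad_y = 2*3*2.4785 + 2 = 16.871
Step 2: Gradient step.
x_raw = 2.0532 - 0.05*39.7448 = 0.066
y_raw = 2.4785 - 0.05*16.871 = 1.635
Step 3: Project onto [-2, 5].
x_proj = clip(0.066) = 0.066
y_proj = clip(1.635) = 1.635
Step 4: Evaluate f.
f(0.066, 1.635) = 12.0451


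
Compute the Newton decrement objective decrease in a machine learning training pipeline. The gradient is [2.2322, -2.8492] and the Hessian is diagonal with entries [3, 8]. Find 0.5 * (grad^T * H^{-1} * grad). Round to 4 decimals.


Step 1: H is diagonal, so H^(-1) * g = [0.7441, -0.3562].
Step 2: g^T H^(-1) g = sum_i g_i^2 / H_ii
  = (2.2322)^2/3 + (-2.8492)^2/8
  = 1.6609 + 1.0147 = 2.6756
Step 3: Objective decrease = 0.5 * g^T H^(-1) g = 1.3378


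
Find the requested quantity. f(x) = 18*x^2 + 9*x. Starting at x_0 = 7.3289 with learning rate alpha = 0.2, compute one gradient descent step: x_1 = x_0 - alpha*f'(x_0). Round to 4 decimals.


We compute the gradient at x_0 and apply the update.
f'(x) = 36*x + 9
f'(7.3289) = 36*7.3289 + 9 = 272.8404
x_1 = 7.3289 - 0.2*272.8404 = -47.2392


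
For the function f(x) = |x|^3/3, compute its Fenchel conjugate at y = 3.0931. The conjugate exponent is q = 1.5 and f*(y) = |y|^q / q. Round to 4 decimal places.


The conjugate exponent q satisfies 1/p + 1/q = 1.
p = 3, so q = 3/(3 - 1) = 1.5
|y|^q = 3.0931^1.5 = 5.4399
f*(3.0931) = 5.4399 / 1.5 = 3.6266


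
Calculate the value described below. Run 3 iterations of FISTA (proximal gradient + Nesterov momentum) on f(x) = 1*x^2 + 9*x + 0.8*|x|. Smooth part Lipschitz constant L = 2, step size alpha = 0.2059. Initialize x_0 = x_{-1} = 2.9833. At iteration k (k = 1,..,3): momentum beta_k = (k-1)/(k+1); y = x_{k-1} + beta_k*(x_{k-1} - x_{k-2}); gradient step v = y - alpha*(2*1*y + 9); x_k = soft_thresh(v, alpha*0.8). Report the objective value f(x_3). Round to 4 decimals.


FISTA on f(x) = 1*x^2 + 9*x + 0.8*|x|
L = 2, alpha = 0.2059
Iteration 1: beta = 0.0, y = 2.9833 + 0.0*(2.9833 - 2.9833) = 2.9833
  grad(y) = 14.9666, v = y - alpha*grad = -0.0983
  prox(v) = soft_thresh(-0.0983, 0.1647) = 0.0
Iteration 2: beta = 0.3333, y = 0.0 + 0.3333*(0.0 - 2.9833) = -0.9944
  grad(y) = 7.0111, v = y - alpha*grad = -2.438
  prox(v) = soft_thresh(-2.438, 0.1647) = -2.2733
Iteration 3: beta = 0.5, y = -2.2733 + 0.5*(-2.2733 - 0.0) = -3.41
  grad(y) = 2.1801, v = y - alpha*grad = -3.8588
  prox(v) = soft_thresh(-3.8588, 0.1647) = -3.6941
f(x_3) = 1*(-3.6941)^2 + 9*(-3.6941) + 0.8*|-3.6941| = -16.6453


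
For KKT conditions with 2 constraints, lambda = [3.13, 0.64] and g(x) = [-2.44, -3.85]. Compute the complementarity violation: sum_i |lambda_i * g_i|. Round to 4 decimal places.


KKT complementary slackness check:
lambda_1 * g_1 = 3.13 * -2.44 = -7.6372
lambda_2 * g_2 = 0.64 * -3.85 = -2.464
Total violation = 7.6372 + 2.464 = 10.1012


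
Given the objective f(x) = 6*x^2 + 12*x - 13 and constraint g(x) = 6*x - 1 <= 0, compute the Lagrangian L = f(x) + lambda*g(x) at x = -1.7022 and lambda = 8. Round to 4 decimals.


Step 1: Evaluate f(x).
f(-1.7022) = 6*(-1.7022)^2 + 12*(-1.7022) - 13 = -16.0415
Step 2: Evaluate g(x).
g(-1.7022) = 6*-1.7022 - 1 = -11.2132
Step 3: Compute Lagrangian.
L = -16.0415 + 8*-11.2132 = -105.7471


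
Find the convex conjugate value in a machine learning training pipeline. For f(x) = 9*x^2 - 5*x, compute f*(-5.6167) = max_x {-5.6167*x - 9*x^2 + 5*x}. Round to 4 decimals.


f*(y) = sup_x {y*x - a*x^2 - b*x} = sup_x {(y-b)*x - a*x^2}
FOC: (y - b) - 2a*x = 0 => x* = (y - b)/(2a)
x* = (-5.6167 + 5)/(2*9) = -0.0343
f*(-5.6167) = (y-b)^2/(4a) = (-5.6167 + 5)^2/(4*9)
= 0.3803/36 = 0.0106


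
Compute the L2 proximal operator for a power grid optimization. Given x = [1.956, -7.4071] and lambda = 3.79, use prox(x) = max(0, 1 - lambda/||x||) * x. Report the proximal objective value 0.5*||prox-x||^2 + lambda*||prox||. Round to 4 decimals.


Step 1: Compute ||x||.
||x|| = 7.661
Step 2: Compute scaling factor.
scale = max(0, 1 - 3.79/7.661) = 0.5053
Step 3: prox(x) = [0.9883, -3.7427]
||prox(x)|| = 3.871
Step 4: Proximal objective.
0.5*||prox-x||^2 = 7.1821
lambda*||prox|| = 14.6711
Total = 21.8532


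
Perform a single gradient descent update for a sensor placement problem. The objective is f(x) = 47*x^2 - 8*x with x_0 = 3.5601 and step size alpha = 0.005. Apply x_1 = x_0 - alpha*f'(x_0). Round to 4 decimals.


We compute the gradient at x_0 and apply the update.
f'(x) = 94*x - 8
f'(3.5601) = 94*3.5601 - 8 = 326.6494
x_1 = 3.5601 - 0.005*326.6494 = 1.9269


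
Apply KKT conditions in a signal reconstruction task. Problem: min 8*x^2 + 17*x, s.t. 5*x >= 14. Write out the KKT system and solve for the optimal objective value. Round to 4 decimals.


Step 1: Try lambda = 0 (constraint inactive).
x_unc = -17/(2*8) = -1.0625
Check: 5*-1.0625 = -5.3125 < 14 -- violated!
Step 2: Constraint must be active: 5*x = 14
x* = 14/5 = 2.8
lambda = (2*8*2.8 + 17)/5 = 12.36
Step 3: Compute optimal value.
f(x*) = 8*2.8^2 + 17*2.8 = 110.32


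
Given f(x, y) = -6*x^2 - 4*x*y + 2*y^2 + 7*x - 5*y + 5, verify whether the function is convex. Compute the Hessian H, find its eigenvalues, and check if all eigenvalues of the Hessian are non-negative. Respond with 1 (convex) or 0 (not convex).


The Hessian of f(x,y) = -6*x^2 - 4*x*y + 2*y^2 + 7*x - 5*y + 5 is:
H = [[-12, -4], [-4, 4]]
Trace = -12 + 4 = -8
Determinant = -12*4 - (-4)^2 = -64
Discriminant = (-8)^2 - 4*-64 = 320.0
Eigenvalues: lambda_1 = -12.9443, lambda_2 = 4.9443
The function is not convex.

0


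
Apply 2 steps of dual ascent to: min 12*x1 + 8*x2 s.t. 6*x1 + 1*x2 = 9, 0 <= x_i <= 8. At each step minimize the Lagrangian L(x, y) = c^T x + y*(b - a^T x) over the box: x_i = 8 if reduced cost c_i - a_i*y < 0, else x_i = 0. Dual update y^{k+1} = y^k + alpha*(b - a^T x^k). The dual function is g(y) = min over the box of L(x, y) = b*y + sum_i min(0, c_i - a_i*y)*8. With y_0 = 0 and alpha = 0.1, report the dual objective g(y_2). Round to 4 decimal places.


Dual ascent for LP: min 12*x1 + 8*x2, 6*x1 + 1*x2 = 9, 0 <= x_i <= 8
Step 1: y^k = 0.0, reduced costs: (12.0, 8.0)
  x^k = (0.0, 0.0), subgradient = b - a^T x = 9.0
  y^{k+1} = 0.0 + 0.1*9.0 = 0.9
Step 2: y^k = 0.9, reduced costs: (6.6, 7.1)
  x^k = (0.0, 0.0), subgradient = b - a^T x = 9.0
  y^{k+1} = 0.9 + 0.1*9.0 = 1.8
Dual objective at y_2 = 1.8: reduced costs (1.2, 6.2), box minimizer x = (0.0, 0.0)
g(y_2) = b*y + (c1 - a1*y)*x1 + (c2 - a2*y)*x2 = 9*1.8 + 1.2*0.0 + 6.2*0.0 = 16.2 + 0.0 + 0.0 = 16.2


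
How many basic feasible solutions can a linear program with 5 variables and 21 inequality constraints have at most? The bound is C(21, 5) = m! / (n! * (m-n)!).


Each vertex corresponds to some choice of n active constraints out of m, so the number of vertices is at most C(m, n) = m! / (n!(m-n)!).
m = 21, n = 5
Numerator: 21 * 20 * 19 * 18 * 17
Denominator: 5! = 120
C(21, 5) = 20349


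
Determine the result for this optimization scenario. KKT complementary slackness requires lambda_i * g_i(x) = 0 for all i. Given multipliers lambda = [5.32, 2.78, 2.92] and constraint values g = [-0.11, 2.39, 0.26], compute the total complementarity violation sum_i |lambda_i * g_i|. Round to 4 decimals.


KKT complementary slackness check:
lambda_1 * g_1 = 5.32 * -0.11 = -0.5852
lambda_2 * g_2 = 2.78 * 2.39 = 6.6442
lambda_3 * g_3 = 2.92 * 0.26 = 0.7592
Total violation = 0.5852 + 6.6442 + 0.7592 = 7.9886


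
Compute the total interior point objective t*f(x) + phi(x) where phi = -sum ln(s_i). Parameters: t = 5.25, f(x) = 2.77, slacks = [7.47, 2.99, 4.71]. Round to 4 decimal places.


Step 1: Compute log-barrier.
ln values: [2.0109, 1.0953, 1.5497]
phi = -(2.0109 + 1.0953 + 1.5497) = -4.6559
Step 2: Compute augmented objective.
t*f(x) = 5.25*2.77 = 14.5425
Total = 14.5425 - 4.6559 = 9.8866


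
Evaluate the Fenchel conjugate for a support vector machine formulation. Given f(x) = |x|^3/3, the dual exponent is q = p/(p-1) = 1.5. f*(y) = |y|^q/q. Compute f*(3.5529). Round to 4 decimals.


The conjugate exponent q satisfies 1/p + 1/q = 1.
p = 3, so q = 3/(3 - 1) = 1.5
|y|^q = 3.5529^1.5 = 6.6969
f*(3.5529) = 6.6969 / 1.5 = 4.4646


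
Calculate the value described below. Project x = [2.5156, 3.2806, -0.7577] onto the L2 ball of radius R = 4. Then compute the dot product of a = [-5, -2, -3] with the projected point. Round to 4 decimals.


Step 1: Compute ||x|| (intermediates to 6 decimals).
||x|| = sqrt(2.5156^2 + 3.2806^2 + (-0.7577)^2) = 4.202938
Step 2: Project.
Since ||x|| > R, scale = R/||x|| = 4/4.202938 = 0.951715, proj(x) = scale * x
proj(x) = [2.394134, 3.122196, -0.721114]
Step 3: Dot product.
a^T * proj(x) = -5*2.394134 - 2*3.122196 - 3*(-0.721114) = -16.0517


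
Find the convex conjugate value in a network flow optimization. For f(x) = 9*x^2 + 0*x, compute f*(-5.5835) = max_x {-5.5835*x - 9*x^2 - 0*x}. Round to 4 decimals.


f*(y) = sup_x {y*x - a*x^2 - b*x} = sup_x {(y-b)*x - a*x^2}
FOC: (y - b) - 2a*x = 0 => x* = (y - b)/(2a)
x* = (-5.5835 - 0)/(2*9) = -0.3102
f*(-5.5835) = (y-b)^2/(4a) = (-5.5835 - 0)^2/(4*9)
= 31.1755/36 = 0.866


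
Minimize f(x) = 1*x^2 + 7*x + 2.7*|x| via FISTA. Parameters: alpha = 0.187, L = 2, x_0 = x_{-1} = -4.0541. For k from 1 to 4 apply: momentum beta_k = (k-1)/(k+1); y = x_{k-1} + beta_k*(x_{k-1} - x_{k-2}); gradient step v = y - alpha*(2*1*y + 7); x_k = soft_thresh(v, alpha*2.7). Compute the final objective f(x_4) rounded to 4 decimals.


FISTA on f(x) = 1*x^2 + 7*x + 2.7*|x|
L = 2, alpha = 0.187
Iteration 1: beta = 0.0, y = -4.0541 + 0.0*(-4.0541 + 4.0541) = -4.0541
  grad(y) = -1.1082, v = y - alpha*grad = -3.8469
  prox(v) = soft_thresh(-3.8469, 0.5049) = -3.342
Iteration 2: beta = 0.3333, y = -3.342 + 0.3333*(-3.342 + 4.0541) = -3.1046
  grad(y) = 0.7908, v = y - alpha*grad = -3.2525
  prox(v) = soft_thresh(-3.2525, 0.5049) = -2.7476
Iteration 3: beta = 0.5, y = -2.7476 + 0.5*(-2.7476 + 3.342) = -2.4504
  grad(y) = 2.0992, v = y - alpha*grad = -2.8429
  prox(v) = soft_thresh(-2.8429, 0.5049) = -2.338
Iteration 4: beta = 0.6, y = -2.338 + 0.6*(-2.338 + 2.7476) = -2.0923
  grad(y) = 2.8154, v = y - alpha*grad = -2.6188
  prox(v) = soft_thresh(-2.6188, 0.5049) = -2.1139
f(x_4) = 1*(-2.1139)^2 + 7*(-2.1139) + 2.7*|-2.1139| = -4.6212


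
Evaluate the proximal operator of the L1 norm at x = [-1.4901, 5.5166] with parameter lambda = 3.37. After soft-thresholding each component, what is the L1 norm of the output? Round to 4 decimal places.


Soft-thresholding with lambda = 3.37:
prox(-1.4901) = sign(-1.4901)*max(|-1.4901| - 3.37, 0) = 0.0
prox(5.5166) = sign(5.5166)*max(|5.5166| - 3.37, 0) = 2.1466
prox(x) = [0.0, 2.1466]
||prox(x)||_1 = 0.0 + 2.1466 = 2.1466


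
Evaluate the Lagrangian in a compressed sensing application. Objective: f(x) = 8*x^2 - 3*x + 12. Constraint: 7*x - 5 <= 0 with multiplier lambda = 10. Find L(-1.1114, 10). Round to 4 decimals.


Step 1: Evaluate f(x).
f(-1.1114) = 8*(-1.1114)^2 - 3*(-1.1114) + 12 = 25.2159
Step 2: Evaluate g(x).
g(-1.1114) = 7*-1.1114 - 5 = -12.7798
Step 3: Compute Lagrangian.
L = 25.2159 + 10*-12.7798 = -102.5821


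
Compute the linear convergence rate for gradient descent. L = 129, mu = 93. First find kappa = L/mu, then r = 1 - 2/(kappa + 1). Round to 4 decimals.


Step 1: Compute the condition number.
kappa = L/mu = 129/93 = 1.3871
Step 2: Compute the convergence rate.
r = 1 - 2/(kappa + 1) = 1 - 2*mu/(L + mu) = (L - mu)/(L + mu) = 36/222 = 0.1622


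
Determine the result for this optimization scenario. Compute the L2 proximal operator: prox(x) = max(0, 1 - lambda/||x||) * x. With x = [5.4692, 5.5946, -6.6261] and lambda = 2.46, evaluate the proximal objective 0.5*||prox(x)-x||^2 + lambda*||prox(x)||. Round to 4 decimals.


Step 1: Compute ||x||.
||x|| = 10.2527
Step 2: Compute scaling factor.
scale = max(0, 1 - 2.46/10.2527) = 0.7601
Step 3: prox(x) = [4.1569, 4.2522, -5.0362]
||prox(x)|| = 7.7927
Step 4: Proximal objective.
0.5*||prox-x||^2 = 3.0258
lambda*||prox|| = 19.17
Total = 22.1957


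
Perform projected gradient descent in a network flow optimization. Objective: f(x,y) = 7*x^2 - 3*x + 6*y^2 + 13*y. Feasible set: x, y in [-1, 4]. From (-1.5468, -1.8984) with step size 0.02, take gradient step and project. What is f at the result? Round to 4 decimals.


Step 1: Compute gradient at (-1.5468, -1.8984).
grad_x = 2*7*-1.5468 - 3 = -24.6552
grad_y = 2*6*-1.8984 + 13 = -9.7808
Step 2: Gradient step.
x_raw = -1.5468 - 0.02*-24.6552 = -1.0537
y_raw = -1.8984 - 0.02*-9.7808 = -1.7028
Step 3: Project onto [-1, 4].
x_proj = clip(-1.0537) = -1.0
y_proj = clip(-1.7028) = -1.0
Step 4: Evaluate f.
f(-1.0, -1.0) = 3.0


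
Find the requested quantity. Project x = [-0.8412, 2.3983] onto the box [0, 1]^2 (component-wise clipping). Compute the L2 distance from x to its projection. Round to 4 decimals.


Project each component onto [0, 1].
clip(-0.8412) = 0.0, clip(2.3983) = 1.0
Projection = [0.0, 1.0]
Squared diffs: [0.7076, 1.9552]
Distance = sqrt(2.6628) = 1.6318


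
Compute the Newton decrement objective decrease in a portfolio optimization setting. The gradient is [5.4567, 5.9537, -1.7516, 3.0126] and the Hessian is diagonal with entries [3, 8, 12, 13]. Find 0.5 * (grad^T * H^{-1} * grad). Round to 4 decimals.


Step 1: H is diagonal, so H^(-1) * g = [1.8189, 0.7442, -0.146, 0.2317].
Step 2: g^T H^(-1) g = sum_i g_i^2 / H_ii
  = (5.4567)^2/3 + (5.9537)^2/8 + (-1.7516)^2/12 + (3.0126)^2/13
  = 9.9252 + 4.4308 + 0.2557 + 0.6981 = 15.3098
Step 3: Objective decrease = 0.5 * g^T H^(-1) g = 7.6549


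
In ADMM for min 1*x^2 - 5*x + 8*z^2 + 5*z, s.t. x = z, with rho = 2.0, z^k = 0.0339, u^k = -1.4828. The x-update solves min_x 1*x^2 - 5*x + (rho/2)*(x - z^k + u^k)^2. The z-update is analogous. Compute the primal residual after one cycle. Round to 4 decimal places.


ADMM iteration with rho = 2.0, z^k = 0.0339, u^k = -1.4828
Step 1: x-update.
Minimize 1*x^2 - 5*x + (2.0/2)*(x - 0.0339 - 1.4828)^2
FOC: (2*1 + 2.0)*x = 5 + 2.0*(0.0339 + 1.4828)
x^{k+1} = 2.0084
Step 2: z-update.
Minimize 8*z^2 + 5*z + (2.0/2)*(2.0084 - z - 1.4828)^2
FOC: (2*8 + 2.0)*z = -5 + 2.0*(2.0084 - 1.4828)
z^{k+1} = -0.2194
Step 3: u-update.
u^{k+1} = -1.4828 + 2.0084 + 0.2194 = 0.7449
Step 4: Primal residual = |2.0084 + 0.2194| = 2.2277


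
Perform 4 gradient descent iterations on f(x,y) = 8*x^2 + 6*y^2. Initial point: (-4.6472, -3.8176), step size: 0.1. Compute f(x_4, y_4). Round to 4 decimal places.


Gradient descent on f(x,y) = 8*x^2 + 6*y^2.
Starting point: (-4.6472, -3.8176), alpha = 0.1
Step 1: grad_x = 2*8*-4.6472 = -74.3552, grad_y = 2*6*-3.8176 = -45.8112
  x_1 = -4.6472 - 0.1*-74.3552 = 2.7883
  y_1 = -3.8176 - 0.1*-45.8112 = 0.7635
Step 2: grad_x = 2*8*2.7883 = 44.6131, grad_y = 2*6*0.7635 = 9.1622
  x_2 = 2.7883 - 0.1*44.6131 = -1.673
  y_2 = 0.7635 - 0.1*9.1622 = -0.1527
Step 3: grad_x = 2*8*-1.673 = -26.7679, grad_y = 2*6*-0.1527 = -1.8324
  x_3 = -1.673 - 0.1*-26.7679 = 1.0038
  y_3 = -0.1527 - 0.1*-1.8324 = 0.0305
Step 4: grad_x = 2*8*1.0038 = 16.0607, grad_y = 2*6*0.0305 = 0.3665
  x_4 = 1.0038 - 0.1*16.0607 = -0.6023
  y_4 = 0.0305 - 0.1*0.3665 = -0.0061
f(-0.6023, -0.0061) = 8*(-0.6023)^2 + 6*(-0.0061)^2 = 2.9021


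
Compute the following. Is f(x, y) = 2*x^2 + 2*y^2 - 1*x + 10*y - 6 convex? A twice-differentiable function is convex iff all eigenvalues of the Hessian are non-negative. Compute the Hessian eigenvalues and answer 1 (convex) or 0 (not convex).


The Hessian of f(x,y) = 2*x^2 + 2*y^2 - 1*x + 10*y - 6 is:
H = [[4, 0], [0, 4]]
Trace = 4 + 4 = 8
Determinant = 4*4 - (0)^2 = 16
Discriminant = (8)^2 - 4*16 = 0.0
Eigenvalues: lambda_1 = 4.0, lambda_2 = 4.0
The function is convex.

1


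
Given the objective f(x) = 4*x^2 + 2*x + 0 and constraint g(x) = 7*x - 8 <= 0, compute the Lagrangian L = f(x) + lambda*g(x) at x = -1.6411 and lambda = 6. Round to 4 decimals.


Step 1: Evaluate f(x).
f(-1.6411) = 4*(-1.6411)^2 + 2*(-1.6411) + 0 = 7.4906
Step 2: Evaluate g(x).
g(-1.6411) = 7*-1.6411 - 8 = -19.4877
Step 3: Compute Lagrangian.
L = 7.4906 + 6*-19.4877 = -109.4356


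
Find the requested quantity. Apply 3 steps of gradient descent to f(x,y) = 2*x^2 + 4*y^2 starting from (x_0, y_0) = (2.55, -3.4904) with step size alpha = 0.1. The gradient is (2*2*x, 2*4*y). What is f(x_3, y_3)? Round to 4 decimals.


Gradient descent on f(x,y) = 2*x^2 + 4*y^2.
Starting point: (2.55, -3.4904), alpha = 0.1
Step 1: grad_x = 2*2*2.55 = 10.2, grad_y = 2*4*-3.4904 = -27.9232
  x_1 = 2.55 - 0.1*10.2 = 1.53
  y_1 = -3.4904 - 0.1*-27.9232 = -0.6981
Step 2: grad_x = 2*2*1.53 = 6.12, grad_y = 2*4*-0.6981 = -5.5846
  x_2 = 1.53 - 0.1*6.12 = 0.918
  y_2 = -0.6981 - 0.1*-5.5846 = -0.1396
Step 3: grad_x = 2*2*0.918 = 3.672, grad_y = 2*4*-0.1396 = -1.1169
  x_3 = 0.918 - 0.1*3.672 = 0.5508
  y_3 = -0.1396 - 0.1*-1.1169 = -0.0279
f(0.5508, -0.0279) = 2*0.5508^2 + 4*(-0.0279)^2 = 0.6099
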